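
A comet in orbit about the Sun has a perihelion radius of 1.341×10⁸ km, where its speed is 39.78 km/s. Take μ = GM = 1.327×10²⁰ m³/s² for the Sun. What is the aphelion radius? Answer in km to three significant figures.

r_p = 1.341×10¹¹ m.
Specific energy ε = v²/2 − μ/r = -1.983×10⁸ J/kg, so a = −μ/(2ε) = 3.345×10¹¹ m.
The apsides satisfy r_p + r_a = 2a, so the aphelion radius is 2a − r_p = 5.350×10¹¹ m = 5.3497×10⁸ km.

aphelion radius ≈ 5.35×10⁸ km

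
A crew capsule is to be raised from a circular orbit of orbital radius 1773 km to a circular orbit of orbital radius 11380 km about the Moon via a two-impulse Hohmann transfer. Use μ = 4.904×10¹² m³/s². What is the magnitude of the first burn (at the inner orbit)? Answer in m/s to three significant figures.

Δv ≈ 525 m/s

r₁ = 1773 km = 1.773×10⁶ m.
r₂ = 11380 km = 1.138×10⁷ m.
Transfer ellipse a_t = (r₁ + r₂)/2 = 6.576×10⁶ m.
At r₁: circular v_c1 = √(μ/r₁) = 1663 m/s; transfer-perilune v_p = √[μ(2/r₁ − 1/a_t)] = 2188 m/s.
Δv₁ = v_p − v_c1 = 524.6 m/s.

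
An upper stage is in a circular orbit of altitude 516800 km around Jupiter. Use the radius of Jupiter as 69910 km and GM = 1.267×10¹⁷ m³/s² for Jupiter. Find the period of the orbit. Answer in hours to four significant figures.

T ≈ 69.68 hours

r = 69910 + 516800 = 586710 km = 5.8671×10⁸ m.
Kepler's third law: T = 2π√(r³/μ) = 2π√((5.867×10⁸)³ / 1.267×10¹⁷).
r³/μ = 1.594×10⁹ s², so T = 2π × 3.993×10⁴ = 2.509×10⁵ s.
Converting: 2.509×10⁵ s ÷ 3600 = 69.68 hours.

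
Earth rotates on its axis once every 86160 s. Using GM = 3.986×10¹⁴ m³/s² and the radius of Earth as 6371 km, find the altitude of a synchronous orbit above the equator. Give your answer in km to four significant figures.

h_sync ≈ 35790 km

A synchronous orbit has period T, so by Kepler's third law a = (μT²/4π²)^(1/3).
μT²/4π² = 3.986×10¹⁴ × (8.616×10⁴)² / 39.48 = 7.495×10²² m³.
a = 4.216×10⁷ m = 42163 km.
Altitude h = a − R = 42163 − 6371 = 35792 km.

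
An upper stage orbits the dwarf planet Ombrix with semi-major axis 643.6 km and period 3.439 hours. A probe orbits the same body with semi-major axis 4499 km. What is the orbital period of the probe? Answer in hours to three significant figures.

Kepler's third law: T² ∝ a³, so T₂ = T₁ (a₂/a₁)^(3/2).
a₂/a₁ = 6.990, (a₂/a₁)^(3/2) = 18.48.
T₂ = 3.439 × 18.48 = 63.56 hours.

T₂ ≈ 63.6 hours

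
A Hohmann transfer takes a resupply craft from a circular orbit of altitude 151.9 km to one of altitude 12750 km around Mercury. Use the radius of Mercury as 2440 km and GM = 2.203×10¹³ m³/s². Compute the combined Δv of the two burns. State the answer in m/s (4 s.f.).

r₁ = 2440 + 151.9 = 2591.9 km = 2.5919×10⁶ m.
r₂ = 2440 + 12750 = 15190 km = 1.5190×10⁷ m.
Transfer ellipse a_t = (r₁ + r₂)/2 = 8.891×10⁶ m.
At r₁: circular v_c1 = √(μ/r₁) = 2915 m/s; transfer-periherm v_p = √[μ(2/r₁ − 1/a_t)] = 3811 m/s.
Δv₁ = v_p − v_c1 = 895.3 m/s.
At r₂: circular v_c2 = √(μ/r₂) = 1204 m/s; transfer-apoherm v_a = √[μ(2/r₂ − 1/a_t)] = 650.2 m/s.
Δv₂ = v_c2 − v_a = 554.1 m/s.
Total Δv = Δv₁ + Δv₂ = 1449 m/s.

Δv_total ≈ 1449 m/s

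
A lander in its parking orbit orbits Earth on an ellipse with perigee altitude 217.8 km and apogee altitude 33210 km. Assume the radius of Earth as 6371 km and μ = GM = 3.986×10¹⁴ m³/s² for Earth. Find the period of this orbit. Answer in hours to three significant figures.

r_p = 6371 + 217.8 = 6588.8 km = 6.5888×10⁶ m.
r_a = 6371 + 33210 = 39581 km = 3.9581×10⁷ m.
Semi-major axis a = (r_p + r_a)/2 = (6588.8 + 39581)/2 = 23085 km = 2.308×10⁷ m.
By Kepler's third law T = 2π√(a³/μ) = 2π × 5.556×10³ = 3.491×10⁴ s.
= 9.696 hours.

T ≈ 9.70 hours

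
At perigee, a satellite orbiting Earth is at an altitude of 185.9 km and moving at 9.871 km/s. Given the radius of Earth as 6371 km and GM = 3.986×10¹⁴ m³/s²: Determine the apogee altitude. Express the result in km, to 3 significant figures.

r_p = 6371 + 185.9 = 6556.9 km = 6.557×10⁶ m.
Specific energy ε = v²/2 − μ/r = -1.207×10⁷ J/kg, so a = −μ/(2ε) = 1.651×10⁷ m.
The apsides satisfy r_p + r_a = 2a, so the apogee radius is 2a − r_p = 2.646×10⁷ m = 26460 km.
Apogee altitude = 26460 − 6371 = 20089 km.

apogee altitude ≈ 20100 km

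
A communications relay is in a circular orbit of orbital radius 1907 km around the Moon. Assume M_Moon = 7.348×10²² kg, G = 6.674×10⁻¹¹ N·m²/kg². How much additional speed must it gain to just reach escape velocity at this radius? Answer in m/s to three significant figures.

Δv ≈ 664 m/s

μ = GM = 6.674×10⁻¹¹ × 7.348×10²² = 4.904×10¹² m³/s².
r = 1907 km = 1.907×10⁶ m.
Circular speed v_c = √(μ/r) = 1604 m/s.
Escape speed v_esc = √(2μ/r) = √2 × v_c = 2268 m/s.
Δv = v_esc − v_c = 664.2 m/s.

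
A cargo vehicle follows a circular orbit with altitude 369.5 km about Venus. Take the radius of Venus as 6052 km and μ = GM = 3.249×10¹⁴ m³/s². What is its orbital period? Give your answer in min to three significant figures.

r = 6052 + 369.5 = 6421.5 km = 6.4215×10⁶ m.
Kepler's third law: T = 2π√(r³/μ) = 2π√((6.422×10⁶)³ / 3.249×10¹⁴).
r³/μ = 8.150×10⁵ s², so T = 2π × 9.028×10² = 5.672×10³ s.
Converting: 5.672×10³ s ÷ 60.00 = 94.54 min.

T ≈ 94.5 min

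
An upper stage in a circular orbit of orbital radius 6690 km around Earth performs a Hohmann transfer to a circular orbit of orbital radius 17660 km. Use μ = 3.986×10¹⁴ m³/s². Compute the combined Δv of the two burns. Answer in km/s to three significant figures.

r₁ = 6690 km = 6.690×10⁶ m.
r₂ = 17660 km = 1.766×10⁷ m.
Transfer ellipse a_t = (r₁ + r₂)/2 = 1.218×10⁷ m.
At r₁: circular v_c1 = √(μ/r₁) = 7719 m/s; transfer-perigee v_p = √[μ(2/r₁ − 1/a_t)] = 9296 m/s.
Δv₁ = v_p − v_c1 = 1578 m/s.
At r₂: circular v_c2 = √(μ/r₂) = 4751 m/s; transfer-apogee v_a = √[μ(2/r₂ − 1/a_t)] = 3522 m/s.
Δv₂ = v_c2 − v_a = 1229 m/s.
Total Δv = Δv₁ + Δv₂ = 2807 m/s = 2.807 km/s.

Δv_total ≈ 2.81 km/s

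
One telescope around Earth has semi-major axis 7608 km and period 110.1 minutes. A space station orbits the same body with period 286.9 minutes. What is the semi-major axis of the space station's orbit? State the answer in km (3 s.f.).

a₂ ≈ 14400 km

Kepler's third law: a³ ∝ T², so a₂ = a₁ (T₂/T₁)^(2/3).
T₂/T₁ = 2.606, (T₂/T₁)^(2/3) = 1.894.
a₂ = 7608 × 1.894 = 14410 km.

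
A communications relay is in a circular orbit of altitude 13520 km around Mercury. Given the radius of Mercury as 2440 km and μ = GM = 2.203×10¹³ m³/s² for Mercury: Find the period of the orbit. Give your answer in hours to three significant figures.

r = 2440 + 13520 = 15960 km = 1.5960×10⁷ m.
Kepler's third law: T = 2π√(r³/μ) = 2π√((1.596×10⁷)³ / 2.203×10¹³).
r³/μ = 1.845×10⁸ s², so T = 2π × 1.358×10⁴ = 8.535×10⁴ s.
Converting: 8.535×10⁴ s ÷ 3600 = 23.71 hours.

T ≈ 23.7 hours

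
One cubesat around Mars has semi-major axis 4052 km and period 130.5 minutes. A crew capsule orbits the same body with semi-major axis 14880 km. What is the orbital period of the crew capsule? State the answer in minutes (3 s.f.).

T₂ ≈ 918 minutes

Kepler's third law: T² ∝ a³, so T₂ = T₁ (a₂/a₁)^(3/2).
a₂/a₁ = 3.672, (a₂/a₁)^(3/2) = 7.037.
T₂ = 130.5 × 7.037 = 918.4 minutes.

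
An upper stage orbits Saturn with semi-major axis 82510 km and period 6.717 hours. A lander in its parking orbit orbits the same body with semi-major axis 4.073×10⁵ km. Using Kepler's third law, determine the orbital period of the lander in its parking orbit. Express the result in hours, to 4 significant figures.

Kepler's third law: T² ∝ a³, so T₂ = T₁ (a₂/a₁)^(3/2).
a₂/a₁ = 4.936, (a₂/a₁)^(3/2) = 10.97.
T₂ = 6.717 × 10.97 = 73.67 hours.

T₂ ≈ 73.67 hours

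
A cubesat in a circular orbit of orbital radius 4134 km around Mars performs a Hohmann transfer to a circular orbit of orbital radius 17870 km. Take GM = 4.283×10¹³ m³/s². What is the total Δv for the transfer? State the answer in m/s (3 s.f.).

r₁ = 4134 km = 4.134×10⁶ m.
r₂ = 17870 km = 1.787×10⁷ m.
Transfer ellipse a_t = (r₁ + r₂)/2 = 1.100×10⁷ m.
At r₁: circular v_c1 = √(μ/r₁) = 3219 m/s; transfer-periapsis v_p = √[μ(2/r₁ − 1/a_t)] = 4102 m/s.
Δv₁ = v_p − v_c1 = 883.4 m/s.
At r₂: circular v_c2 = √(μ/r₂) = 1548 m/s; transfer-apoapsis v_a = √[μ(2/r₂ − 1/a_t)] = 949.0 m/s.
Δv₂ = v_c2 − v_a = 599.2 m/s.
Total Δv = Δv₁ + Δv₂ = 1483 m/s.

Δv_total ≈ 1480 m/s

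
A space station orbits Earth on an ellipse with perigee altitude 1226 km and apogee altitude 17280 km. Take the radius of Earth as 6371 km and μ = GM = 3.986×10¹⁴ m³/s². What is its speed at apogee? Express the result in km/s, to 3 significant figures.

v ≈ 2.86 km/s

r_p = 6371 + 1226 = 7597.0 km = 7.5970×10⁶ m.
r_a = 6371 + 17280 = 23651 km = 2.3651×10⁷ m.
Semi-major axis a = (r_p + r_a)/2 = 15624 km = 1.562×10⁷ m.
Vis-viva: v² = μ(2/r − 1/a) = 3.986×10¹⁴ × (8.456×10⁻⁸ − 6.400×10⁻⁸) = 8.195×10⁶ m²/s².
v = 2863 m/s = 2.863 km/s.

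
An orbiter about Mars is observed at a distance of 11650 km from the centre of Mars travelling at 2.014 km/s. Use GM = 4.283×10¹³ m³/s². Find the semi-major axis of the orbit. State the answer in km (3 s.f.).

r = 1.165×10⁷ m.
Specific orbital energy ε = v²/2 − μ/r = (2014)²/2 − 4.283×10¹³/1.165×10⁷ = -1.648×10⁶ J/kg.
Since ε = −μ/(2a), a = −μ/(2ε) = 1.299×10⁷ m = 12992 km.

a ≈ 13000 km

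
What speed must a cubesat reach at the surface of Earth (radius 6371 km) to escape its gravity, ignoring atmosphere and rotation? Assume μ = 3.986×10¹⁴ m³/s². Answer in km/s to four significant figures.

v_esc ≈ 11.19 km/s

r = R = 6.371×10⁶ m.
Escape speed v_esc = √(2μ/r) = √(2 × 3.986×10¹⁴ / 6.371×10⁶) = √(1.251×10⁸) = 11190 m/s.
= 11.19 km/s.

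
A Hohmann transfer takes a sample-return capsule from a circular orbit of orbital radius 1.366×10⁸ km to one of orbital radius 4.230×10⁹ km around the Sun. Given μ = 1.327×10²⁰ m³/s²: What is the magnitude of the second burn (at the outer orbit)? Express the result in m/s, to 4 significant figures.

r₁ = 1.366×10⁸ km = 1.366×10¹¹ m.
r₂ = 4.230×10⁹ km = 4.230×10¹² m.
Transfer ellipse a_t = (r₁ + r₂)/2 = 2.183×10¹² m.
At r₁: circular v_c1 = √(μ/r₁) = 31170 m/s; transfer-perihelion v_p = √[μ(2/r₁ − 1/a_t)] = 43380 m/s.
At r₂: circular v_c2 = √(μ/r₂) = 5601 m/s; transfer-aphelion v_a = √[μ(2/r₂ − 1/a_t)] = 1401 m/s.
Δv₂ = v_c2 − v_a = 4200 m/s.

Δv ≈ 4200 m/s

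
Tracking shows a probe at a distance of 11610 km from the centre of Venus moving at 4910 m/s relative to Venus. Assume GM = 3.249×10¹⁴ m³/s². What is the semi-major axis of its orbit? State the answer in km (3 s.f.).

a ≈ 10200 km

r = 1.161×10⁷ m.
Vis-viva rearranged: 1/a = 2/r − v²/μ = 1.723×10⁻⁷ − 7.420×10⁻⁸ = 9.806×10⁻⁸ m⁻¹.
a = 1.020×10⁷ m = 10197 km.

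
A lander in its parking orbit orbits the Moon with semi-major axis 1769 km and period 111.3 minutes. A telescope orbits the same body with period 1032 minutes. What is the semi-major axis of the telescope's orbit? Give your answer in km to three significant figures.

a₂ ≈ 7810 km

Kepler's third law: a³ ∝ T², so a₂ = a₁ (T₂/T₁)^(2/3).
T₂/T₁ = 9.272, (T₂/T₁)^(2/3) = 4.414.
a₂ = 1769 × 4.414 = 7808 km.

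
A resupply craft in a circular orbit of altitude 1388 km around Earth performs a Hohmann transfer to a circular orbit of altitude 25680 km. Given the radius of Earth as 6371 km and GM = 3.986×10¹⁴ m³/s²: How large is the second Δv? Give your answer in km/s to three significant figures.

Δv ≈ 1.32 km/s

r₁ = 6371 + 1388 = 7759.0 km = 7.7590×10⁶ m.
r₂ = 6371 + 25680 = 32051 km = 3.2051×10⁷ m.
Transfer ellipse a_t = (r₁ + r₂)/2 = 1.990×10⁷ m.
At r₁: circular v_c1 = √(μ/r₁) = 7167 m/s; transfer-perigee v_p = √[μ(2/r₁ − 1/a_t)] = 9095 m/s.
At r₂: circular v_c2 = √(μ/r₂) = 3527 m/s; transfer-apogee v_a = √[μ(2/r₂ − 1/a_t)] = 2202 m/s.
Δv₂ = v_c2 − v_a = 1325 m/s.
= 1.325 km/s.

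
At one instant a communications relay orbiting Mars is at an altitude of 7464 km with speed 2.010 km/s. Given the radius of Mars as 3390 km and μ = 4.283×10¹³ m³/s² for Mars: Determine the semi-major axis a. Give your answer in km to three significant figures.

a ≈ 11100 km

r = 3390 + 7464 = 10854 km = 1.085×10⁷ m.
Vis-viva rearranged: 1/a = 2/r − v²/μ = 1.843×10⁻⁷ − 9.433×10⁻⁸ = 8.994×10⁻⁸ m⁻¹.
a = 1.112×10⁷ m = 11119 km.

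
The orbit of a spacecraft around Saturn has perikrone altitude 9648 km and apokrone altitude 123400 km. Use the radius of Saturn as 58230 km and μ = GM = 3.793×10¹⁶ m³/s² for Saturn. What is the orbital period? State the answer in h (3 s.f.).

r_p = 58230 + 9648 = 67878 km = 6.7878×10⁷ m.
r_a = 58230 + 123400 = 181630 km = 1.8163×10⁸ m.
Semi-major axis a = (r_p + r_a)/2 = (67878 + 1.8163×10⁵)/2 = 1.2475×10⁵ km = 1.248×10⁸ m.
By Kepler's third law T = 2π√(a³/μ) = 2π × 7.155×10³ = 4.495×10⁴ s.
= 12.49 h.

T ≈ 12.5 h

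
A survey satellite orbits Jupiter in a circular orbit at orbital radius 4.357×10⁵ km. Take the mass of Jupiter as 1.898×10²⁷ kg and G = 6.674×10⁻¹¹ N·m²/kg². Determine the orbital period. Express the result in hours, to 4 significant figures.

T ≈ 44.60 hours

μ = GM = 6.674×10⁻¹¹ × 1.898×10²⁷ = 1.267×10¹⁷ m³/s².
r = 4.357×10⁵ km = 4.357×10⁸ m.
Kepler's third law: T = 2π√(r³/μ) = 2π√((4.357×10⁸)³ / 1.267×10¹⁷).
r³/μ = 6.530×10⁸ s², so T = 2π × 2.555×10⁴ = 1.606×10⁵ s.
Converting: 1.606×10⁵ s ÷ 3600 = 44.60 hours.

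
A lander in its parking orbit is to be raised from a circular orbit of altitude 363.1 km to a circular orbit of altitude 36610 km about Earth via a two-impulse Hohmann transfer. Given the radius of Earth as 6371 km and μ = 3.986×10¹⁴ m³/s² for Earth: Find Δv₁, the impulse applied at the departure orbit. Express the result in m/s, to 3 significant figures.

Δv ≈ 2420 m/s

r₁ = 6371 + 363.1 = 6734.1 km = 6.7341×10⁶ m.
r₂ = 6371 + 36610 = 42981 km = 4.2981×10⁷ m.
Transfer ellipse a_t = (r₁ + r₂)/2 = 2.486×10⁷ m.
At r₁: circular v_c1 = √(μ/r₁) = 7694 m/s; transfer-perigee v_p = √[μ(2/r₁ − 1/a_t)] = 10120 m/s.
Δv₁ = v_p − v_c1 = 2423 m/s.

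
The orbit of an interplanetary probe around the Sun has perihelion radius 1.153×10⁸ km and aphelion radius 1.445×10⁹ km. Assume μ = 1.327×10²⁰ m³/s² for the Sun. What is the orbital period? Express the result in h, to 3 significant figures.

Semi-major axis a = (r_p + r_a)/2 = (1.1530×10⁸ + 1.4450×10⁹)/2 = 7.8015×10⁸ km = 7.802×10¹¹ m.
By Kepler's third law T = 2π√(a³/μ) = 2π × 5.982×10⁷ = 3.758×10⁸ s.
= 1.044×10⁵ h.

T ≈ 104000 h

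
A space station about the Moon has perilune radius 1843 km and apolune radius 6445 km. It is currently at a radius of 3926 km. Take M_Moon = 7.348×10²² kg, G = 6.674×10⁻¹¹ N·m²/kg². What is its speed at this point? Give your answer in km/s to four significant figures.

v ≈ 1.147 km/s

μ = GM = 6.674×10⁻¹¹ × 7.348×10²² = 4.904×10¹² m³/s².
Semi-major axis a = (r_p + r_a)/2 = 4144.0 km = 4.144×10⁶ m.
Vis-viva: v² = μ(2/r − 1/a) = 4.904×10¹² × (5.094×10⁻⁷ − 2.413×10⁻⁷) = 1.315×10⁶ m²/s².
v = 1147 m/s = 1.147 km/s.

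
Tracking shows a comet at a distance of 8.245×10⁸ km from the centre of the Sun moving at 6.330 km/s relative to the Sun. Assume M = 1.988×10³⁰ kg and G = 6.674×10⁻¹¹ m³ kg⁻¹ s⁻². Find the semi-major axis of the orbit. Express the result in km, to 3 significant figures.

a ≈ 4.71×10⁸ km

μ = GM = 6.674×10⁻¹¹ × 1.988×10³⁰ = 1.327×10²⁰ m³/s².
r = 8.245×10¹¹ m.
Vis-viva rearranged: 1/a = 2/r − v²/μ = 2.426×10⁻¹² − 3.020×10⁻¹³ = 2.124×10⁻¹² m⁻¹.
a = 4.709×10¹¹ m = 4.7087×10⁸ km.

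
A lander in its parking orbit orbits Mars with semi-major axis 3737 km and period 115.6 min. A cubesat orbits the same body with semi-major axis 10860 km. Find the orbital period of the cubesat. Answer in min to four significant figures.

Kepler's third law: T² ∝ a³, so T₂ = T₁ (a₂/a₁)^(3/2).
a₂/a₁ = 2.906, (a₂/a₁)^(3/2) = 4.954.
T₂ = 115.6 × 4.954 = 572.7 min.

T₂ ≈ 572.7 min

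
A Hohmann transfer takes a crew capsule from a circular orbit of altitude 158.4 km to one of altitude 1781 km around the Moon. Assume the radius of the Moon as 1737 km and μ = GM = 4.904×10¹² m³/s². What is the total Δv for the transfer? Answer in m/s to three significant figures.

Δv_total ≈ 418 m/s

r₁ = 1737 + 158.4 = 1895.4 km = 1.8954×10⁶ m.
r₂ = 1737 + 1781 = 3518.0 km = 3.5180×10⁶ m.
Transfer ellipse a_t = (r₁ + r₂)/2 = 2.707×10⁶ m.
At r₁: circular v_c1 = √(μ/r₁) = 1609 m/s; transfer-perilune v_p = √[μ(2/r₁ − 1/a_t)] = 1834 m/s.
Δv₁ = v_p − v_c1 = 225.3 m/s.
At r₂: circular v_c2 = √(μ/r₂) = 1181 m/s; transfer-apolune v_a = √[μ(2/r₂ − 1/a_t)] = 988.0 m/s.
Δv₂ = v_c2 − v_a = 192.7 m/s.
Total Δv = Δv₁ + Δv₂ = 418.0 m/s.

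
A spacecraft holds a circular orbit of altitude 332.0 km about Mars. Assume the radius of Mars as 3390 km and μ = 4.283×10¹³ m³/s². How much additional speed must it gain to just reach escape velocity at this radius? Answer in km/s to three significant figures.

Δv ≈ 1.41 km/s

r = 3390 + 332.0 = 3722.0 km = 3.7220×10⁶ m.
Circular speed v_c = √(μ/r) = 3392 m/s.
Escape speed v_esc = √(2μ/r) = √2 × v_c = 4797 m/s.
Δv = v_esc − v_c = 1405 m/s = 1.405 km/s.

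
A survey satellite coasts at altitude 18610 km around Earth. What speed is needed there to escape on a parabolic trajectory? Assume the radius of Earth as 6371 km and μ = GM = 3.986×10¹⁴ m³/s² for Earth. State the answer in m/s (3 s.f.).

r = 6371 + 18610 = 24981 km = 2.4981×10⁷ m.
Escape speed v_esc = √(2μ/r) = √(2 × 3.986×10¹⁴ / 2.498×10⁷) = √(3.191×10⁷) = 5649 m/s.

v_esc ≈ 5650 m/s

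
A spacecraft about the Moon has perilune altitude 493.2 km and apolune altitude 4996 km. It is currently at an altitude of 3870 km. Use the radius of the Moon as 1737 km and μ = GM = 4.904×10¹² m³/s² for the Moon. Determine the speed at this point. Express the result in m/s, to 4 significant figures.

v ≈ 809.3 m/s

r_p = 1737 + 493.2 = 2230.2 km = 2.2302×10⁶ m.
r_a = 1737 + 4996 = 6733.0 km = 6.7330×10⁶ m.
r = 1737 + 3870 = 5607.0 km = 5.607×10⁶ m.
Semi-major axis a = (r_p + r_a)/2 = 4481.6 km = 4.482×10⁶ m.
Vis-viva: v² = μ(2/r − 1/a) = 4.904×10¹² × (3.567×10⁻⁷ − 2.231×10⁻⁷) = 6.550×10⁵ m²/s².
v = 809.3 m/s.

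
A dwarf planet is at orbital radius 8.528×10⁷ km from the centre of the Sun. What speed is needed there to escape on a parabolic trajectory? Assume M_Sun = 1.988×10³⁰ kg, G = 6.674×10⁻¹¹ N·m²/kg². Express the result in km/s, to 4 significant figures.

μ = GM = 6.674×10⁻¹¹ × 1.988×10³⁰ = 1.327×10²⁰ m³/s².
r = 8.528×10⁷ km = 8.528×10¹⁰ m.
Escape speed v_esc = √(2μ/r) = √(2 × 1.327×10²⁰ / 8.528×10¹⁰) = √(3.112×10⁹) = 55780 m/s.
= 55.78 km/s.

v_esc ≈ 55.78 km/s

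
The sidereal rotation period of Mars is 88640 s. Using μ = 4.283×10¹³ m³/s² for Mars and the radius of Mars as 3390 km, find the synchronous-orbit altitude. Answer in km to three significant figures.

h_sync ≈ 17000 km

A synchronous orbit has period T, so by Kepler's third law a = (μT²/4π²)^(1/3).
μT²/4π² = 4.283×10¹³ × (8.864×10⁴)² / 39.48 = 8.524×10²¹ m³.
a = 2.043×10⁷ m = 20428 km.
Altitude h = a − R = 20428 − 3390 = 17038 km.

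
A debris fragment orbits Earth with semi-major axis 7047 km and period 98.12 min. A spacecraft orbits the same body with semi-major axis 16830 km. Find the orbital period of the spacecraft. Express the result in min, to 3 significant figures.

T₂ ≈ 362 min

Kepler's third law: T² ∝ a³, so T₂ = T₁ (a₂/a₁)^(3/2).
a₂/a₁ = 2.388, (a₂/a₁)^(3/2) = 3.691.
T₂ = 98.12 × 3.691 = 362.1 min.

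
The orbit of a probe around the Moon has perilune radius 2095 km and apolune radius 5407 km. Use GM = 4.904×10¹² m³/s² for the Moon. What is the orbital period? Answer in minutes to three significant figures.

Semi-major axis a = (r_p + r_a)/2 = (2095.0 + 5407.0)/2 = 3751.0 km = 3.751×10⁶ m.
By Kepler's third law T = 2π√(a³/μ) = 2π × 3.281×10³ = 2.061×10⁴ s.
= 343.5 minutes.

T ≈ 344 minutes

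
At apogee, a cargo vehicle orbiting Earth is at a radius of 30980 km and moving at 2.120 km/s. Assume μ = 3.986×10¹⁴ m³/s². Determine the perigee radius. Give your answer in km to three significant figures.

perigee radius ≈ 6560 km

r_a = 3.098×10⁷ m.
Specific energy ε = v²/2 − μ/r = -1.062×10⁷ J/kg, so a = −μ/(2ε) = 1.877×10⁷ m.
The apsides satisfy r_p + r_a = 2a, so the perigee radius is 2a − r_a = 6.556×10⁶ m = 6555.9 km.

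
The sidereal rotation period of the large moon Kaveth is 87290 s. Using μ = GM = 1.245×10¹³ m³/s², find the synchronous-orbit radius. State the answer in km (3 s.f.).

A synchronous orbit has period T, so by Kepler's third law a = (μT²/4π²)^(1/3).
μT²/4π² = 1.245×10¹³ × (8.729×10⁴)² / 39.48 = 2.403×10²¹ m³.
a = 1.339×10⁷ m = 13394 km.

r_sync ≈ 13400 km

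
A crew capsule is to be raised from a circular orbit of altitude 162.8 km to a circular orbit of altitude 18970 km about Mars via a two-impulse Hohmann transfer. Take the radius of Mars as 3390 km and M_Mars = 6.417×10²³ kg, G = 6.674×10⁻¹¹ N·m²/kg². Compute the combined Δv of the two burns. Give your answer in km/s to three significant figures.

μ = GM = 6.674×10⁻¹¹ × 6.417×10²³ = 4.283×10¹³ m³/s².
r₁ = 3390 + 162.8 = 3552.8 km = 3.5528×10⁶ m.
r₂ = 3390 + 18970 = 22360 km = 2.2360×10⁷ m.
Transfer ellipse a_t = (r₁ + r₂)/2 = 1.296×10⁷ m.
At r₁: circular v_c1 = √(μ/r₁) = 3472 m/s; transfer-periapsis v_p = √[μ(2/r₁ − 1/a_t)] = 4561 m/s.
Δv₁ = v_p − v_c1 = 1089 m/s.
At r₂: circular v_c2 = √(μ/r₂) = 1384 m/s; transfer-apoapsis v_a = √[μ(2/r₂ − 1/a_t)] = 724.7 m/s.
Δv₂ = v_c2 − v_a = 659.2 m/s.
Total Δv = Δv₁ + Δv₂ = 1748 m/s = 1.748 km/s.

Δv_total ≈ 1.75 km/s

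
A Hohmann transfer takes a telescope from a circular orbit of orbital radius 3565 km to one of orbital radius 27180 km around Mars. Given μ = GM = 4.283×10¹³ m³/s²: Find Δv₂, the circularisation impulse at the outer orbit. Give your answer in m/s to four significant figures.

Δv ≈ 650.8 m/s

r₁ = 3565 km = 3.565×10⁶ m.
r₂ = 27180 km = 2.718×10⁷ m.
Transfer ellipse a_t = (r₁ + r₂)/2 = 1.537×10⁷ m.
At r₁: circular v_c1 = √(μ/r₁) = 3466 m/s; transfer-periapsis v_p = √[μ(2/r₁ − 1/a_t)] = 4609 m/s.
At r₂: circular v_c2 = √(μ/r₂) = 1255 m/s; transfer-apoapsis v_a = √[μ(2/r₂ − 1/a_t)] = 604.5 m/s.
Δv₂ = v_c2 − v_a = 650.8 m/s.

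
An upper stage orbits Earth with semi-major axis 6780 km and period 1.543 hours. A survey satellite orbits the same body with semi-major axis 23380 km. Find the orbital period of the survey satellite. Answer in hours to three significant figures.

T₂ ≈ 9.88 hours

Kepler's third law: T² ∝ a³, so T₂ = T₁ (a₂/a₁)^(3/2).
a₂/a₁ = 3.448, (a₂/a₁)^(3/2) = 6.404.
T₂ = 1.543 × 6.404 = 9.881 hours.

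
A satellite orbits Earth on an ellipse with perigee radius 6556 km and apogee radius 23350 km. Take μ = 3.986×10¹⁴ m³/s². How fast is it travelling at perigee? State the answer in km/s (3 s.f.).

Semi-major axis a = (r_p + r_a)/2 = 14953 km = 1.495×10⁷ m.
Vis-viva: v² = μ(2/r − 1/a) = 3.986×10¹⁴ × (3.051×10⁻⁷ − 6.688×10⁻⁸) = 9.494×10⁷ m²/s².
v = 9744 m/s = 9.744 km/s.

v ≈ 9.74 km/s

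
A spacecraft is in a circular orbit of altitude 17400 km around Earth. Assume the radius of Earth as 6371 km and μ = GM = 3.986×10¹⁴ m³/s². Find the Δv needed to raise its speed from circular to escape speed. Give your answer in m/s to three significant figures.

r = 6371 + 17400 = 23771 km = 2.3771×10⁷ m.
Circular speed v_c = √(μ/r) = 4095 m/s.
Escape speed v_esc = √(2μ/r) = √2 × v_c = 5791 m/s.
Δv = v_esc − v_c = 1696 m/s.

Δv ≈ 1700 m/s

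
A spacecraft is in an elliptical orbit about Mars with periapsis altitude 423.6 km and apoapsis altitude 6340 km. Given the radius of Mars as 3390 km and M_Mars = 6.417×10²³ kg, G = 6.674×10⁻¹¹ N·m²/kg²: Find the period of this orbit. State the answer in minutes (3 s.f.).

μ = GM = 6.674×10⁻¹¹ × 6.417×10²³ = 4.283×10¹³ m³/s².
r_p = 3390 + 423.6 = 3813.6 km = 3.8136×10⁶ m.
r_a = 3390 + 6340 = 9730.0 km = 9.7300×10⁶ m.
Semi-major axis a = (r_p + r_a)/2 = (3813.6 + 9730.0)/2 = 6771.8 km = 6.772×10⁶ m.
By Kepler's third law T = 2π√(a³/μ) = 2π × 2.693×10³ = 1.692×10⁴ s.
= 282.0 minutes.

T ≈ 282 minutes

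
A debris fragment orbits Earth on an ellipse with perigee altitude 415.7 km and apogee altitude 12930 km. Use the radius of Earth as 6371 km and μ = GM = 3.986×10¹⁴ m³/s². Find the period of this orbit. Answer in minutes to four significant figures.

r_p = 6371 + 415.7 = 6786.7 km = 6.7867×10⁶ m.
r_a = 6371 + 12930 = 19301 km = 1.9301×10⁷ m.
Semi-major axis a = (r_p + r_a)/2 = (6786.7 + 19301)/2 = 13044 km = 1.304×10⁷ m.
By Kepler's third law T = 2π√(a³/μ) = 2π × 2.360×10³ = 1.483×10⁴ s.
= 247.1 minutes.

T ≈ 247.1 minutes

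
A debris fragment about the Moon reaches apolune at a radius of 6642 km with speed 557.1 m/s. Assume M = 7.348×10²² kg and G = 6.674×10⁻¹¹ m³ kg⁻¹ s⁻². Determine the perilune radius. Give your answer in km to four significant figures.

μ = GM = 6.674×10⁻¹¹ × 7.348×10²² = 4.904×10¹² m³/s².
r_a = 6.642×10⁶ m.
Specific energy ε = v²/2 − μ/r = -5.832×10⁵ J/kg, so a = −μ/(2ε) = 4.205×10⁶ m.
The apsides satisfy r_p + r_a = 2a, so the perilune radius is 2a − r_a = 1.767×10⁶ m = 1767.5 km.

perilune radius ≈ 1767 km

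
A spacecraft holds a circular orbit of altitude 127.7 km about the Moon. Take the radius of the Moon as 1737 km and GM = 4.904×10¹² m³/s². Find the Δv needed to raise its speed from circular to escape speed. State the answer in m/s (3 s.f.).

r = 1737 + 127.7 = 1864.7 km = 1.8647×10⁶ m.
Circular speed v_c = √(μ/r) = 1622 m/s.
Escape speed v_esc = √(2μ/r) = √2 × v_c = 2293 m/s.
Δv = v_esc − v_c = 671.7 m/s.

Δv ≈ 672 m/s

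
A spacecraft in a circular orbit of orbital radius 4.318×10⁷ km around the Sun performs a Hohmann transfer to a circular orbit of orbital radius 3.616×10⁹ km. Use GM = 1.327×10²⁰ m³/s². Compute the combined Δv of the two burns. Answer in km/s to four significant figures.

r₁ = 4.318×10⁷ km = 4.318×10¹⁰ m.
r₂ = 3.616×10⁹ km = 3.616×10¹² m.
Transfer ellipse a_t = (r₁ + r₂)/2 = 1.830×10¹² m.
At r₁: circular v_c1 = √(μ/r₁) = 55440 m/s; transfer-perihelion v_p = √[μ(2/r₁ − 1/a_t)] = 77930 m/s.
Δv₁ = v_p − v_c1 = 22500 m/s.
At r₂: circular v_c2 = √(μ/r₂) = 6058 m/s; transfer-aphelion v_a = √[μ(2/r₂ − 1/a_t)] = 930.6 m/s.
Δv₂ = v_c2 − v_a = 5127 m/s.
Total Δv = Δv₁ + Δv₂ = 27630 m/s = 27.63 km/s.

Δv_total ≈ 27.63 km/s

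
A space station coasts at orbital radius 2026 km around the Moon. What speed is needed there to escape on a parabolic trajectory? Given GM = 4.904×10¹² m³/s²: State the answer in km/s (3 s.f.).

v_esc ≈ 2.20 km/s

r = 2026 km = 2.026×10⁶ m.
Escape speed v_esc = √(2μ/r) = √(2 × 4.904×10¹² / 2.026×10⁶) = √(4.841×10⁶) = 2200 m/s.
= 2.200 km/s.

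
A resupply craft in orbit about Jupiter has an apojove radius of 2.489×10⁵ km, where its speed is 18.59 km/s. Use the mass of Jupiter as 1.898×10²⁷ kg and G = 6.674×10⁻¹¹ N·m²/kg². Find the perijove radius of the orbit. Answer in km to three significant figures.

μ = GM = 6.674×10⁻¹¹ × 1.898×10²⁷ = 1.267×10¹⁷ m³/s².
r_a = 2.489×10⁸ m.
Specific energy ε = v²/2 − μ/r = -3.361×10⁸ J/kg, so a = −μ/(2ε) = 1.884×10⁸ m.
The apsides satisfy r_p + r_a = 2a, so the perijove radius is 2a − r_a = 1.279×10⁸ m = 1.2795×10⁵ km.

perijove radius ≈ 1.28×10⁵ km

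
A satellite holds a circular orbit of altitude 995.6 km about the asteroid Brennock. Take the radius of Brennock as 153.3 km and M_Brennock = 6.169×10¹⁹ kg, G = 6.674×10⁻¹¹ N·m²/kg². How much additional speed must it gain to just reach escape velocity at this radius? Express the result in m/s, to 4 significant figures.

Δv ≈ 24.80 m/s

μ = GM = 6.674×10⁻¹¹ × 6.169×10¹⁹ = 4.117×10⁹ m³/s².
r = 153.3 + 995.6 = 1148.9 km = 1.1489×10⁶ m.
Circular speed v_c = √(μ/r) = 59.86 m/s.
Escape speed v_esc = √(2μ/r) = √2 × v_c = 84.66 m/s.
Δv = v_esc − v_c = 24.80 m/s.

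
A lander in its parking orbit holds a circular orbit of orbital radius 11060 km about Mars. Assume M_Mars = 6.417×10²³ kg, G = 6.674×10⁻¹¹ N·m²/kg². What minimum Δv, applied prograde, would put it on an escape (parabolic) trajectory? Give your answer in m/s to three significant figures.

Δv ≈ 815 m/s

μ = GM = 6.674×10⁻¹¹ × 6.417×10²³ = 4.283×10¹³ m³/s².
r = 11060 km = 1.106×10⁷ m.
Circular speed v_c = √(μ/r) = 1968 m/s.
Escape speed v_esc = √(2μ/r) = √2 × v_c = 2783 m/s.
Δv = v_esc − v_c = 815.1 m/s.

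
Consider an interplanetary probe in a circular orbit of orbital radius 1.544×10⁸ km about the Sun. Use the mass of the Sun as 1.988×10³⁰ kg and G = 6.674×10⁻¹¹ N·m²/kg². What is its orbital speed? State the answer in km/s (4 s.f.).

v ≈ 29.31 km/s

μ = GM = 6.674×10⁻¹¹ × 1.988×10³⁰ = 1.327×10²⁰ m³/s².
r = 1.544×10⁸ km = 1.544×10¹¹ m.
For a circular orbit v = √(μ/r) = √(1.327×10²⁰ / 1.544×10¹¹) = √(8.593×10⁸) = 29310 m/s.
That is 29.31 km/s.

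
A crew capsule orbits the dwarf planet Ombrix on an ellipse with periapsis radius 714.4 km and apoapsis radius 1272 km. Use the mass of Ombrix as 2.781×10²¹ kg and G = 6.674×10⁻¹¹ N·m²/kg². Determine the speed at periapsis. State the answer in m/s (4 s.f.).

v ≈ 576.8 m/s

μ = GM = 6.674×10⁻¹¹ × 2.781×10²¹ = 1.856×10¹¹ m³/s².
Semi-major axis a = (r_p + r_a)/2 = 993.20 km = 9.932×10⁵ m.
Vis-viva: v² = μ(2/r − 1/a) = 1.856×10¹¹ × (2.800×10⁻⁶ − 1.007×10⁻⁶) = 3.327×10⁵ m²/s².
v = 576.8 m/s.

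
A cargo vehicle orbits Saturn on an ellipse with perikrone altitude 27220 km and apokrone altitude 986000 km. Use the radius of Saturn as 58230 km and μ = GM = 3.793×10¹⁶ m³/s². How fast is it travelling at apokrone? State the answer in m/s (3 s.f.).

r_p = 58230 + 27220 = 85450 km = 8.5450×10⁷ m.
r_a = 58230 + 986000 = 1044200 km = 1.0442×10⁹ m.
Semi-major axis a = (r_p + r_a)/2 = 5.6484×10⁵ km = 5.648×10⁸ m.
Vis-viva: v² = μ(2/r − 1/a) = 3.793×10¹⁶ × (1.915×10⁻⁹ − 1.770×10⁻⁹) = 5.495×10⁶ m²/s².
v = 2344 m/s.

v ≈ 2340 m/s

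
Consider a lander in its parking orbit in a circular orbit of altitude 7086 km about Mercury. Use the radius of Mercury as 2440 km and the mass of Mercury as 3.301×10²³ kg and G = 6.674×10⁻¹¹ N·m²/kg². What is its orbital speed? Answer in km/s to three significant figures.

μ = GM = 6.674×10⁻¹¹ × 3.301×10²³ = 2.203×10¹³ m³/s².
r = 2440 + 7086 = 9526.0 km = 9.5260×10⁶ m.
For a circular orbit v = √(μ/r) = √(2.203×10¹³ / 9.526×10⁶) = √(2.313×10⁶) = 1521 m/s.
That is 1.521 km/s.

v ≈ 1.52 km/s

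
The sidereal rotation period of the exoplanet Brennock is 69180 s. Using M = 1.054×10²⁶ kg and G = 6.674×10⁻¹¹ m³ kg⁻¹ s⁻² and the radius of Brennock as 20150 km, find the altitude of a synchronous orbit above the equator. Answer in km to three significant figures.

μ = GM = 6.674×10⁻¹¹ × 1.054×10²⁶ = 7.034×10¹⁵ m³/s².
A synchronous orbit has period T, so by Kepler's third law a = (μT²/4π²)^(1/3).
μT²/4π² = 7.034×10¹⁵ × (6.918×10⁴)² / 39.48 = 8.528×10²³ m³.
a = 9.483×10⁷ m = 94829 km.
Altitude h = a − R = 94829 − 20150 = 74679 km.

h_sync ≈ 74700 km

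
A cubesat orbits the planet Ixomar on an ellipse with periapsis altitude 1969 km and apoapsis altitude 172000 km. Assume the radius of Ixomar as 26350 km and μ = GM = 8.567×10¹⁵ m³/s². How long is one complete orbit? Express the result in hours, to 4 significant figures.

r_p = 26350 + 1969 = 28319 km = 2.8319×10⁷ m.
r_a = 26350 + 172000 = 198350 km = 1.9835×10⁸ m.
Semi-major axis a = (r_p + r_a)/2 = (28319 + 1.9835×10⁵)/2 = 1.1333×10⁵ km = 1.133×10⁸ m.
By Kepler's third law T = 2π√(a³/μ) = 2π × 1.304×10⁴ = 8.190×10⁴ s.
= 22.75 hours.

T ≈ 22.75 hours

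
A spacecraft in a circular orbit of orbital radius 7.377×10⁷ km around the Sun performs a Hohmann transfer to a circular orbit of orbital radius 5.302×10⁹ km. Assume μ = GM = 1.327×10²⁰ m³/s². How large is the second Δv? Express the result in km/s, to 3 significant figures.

r₁ = 7.377×10⁷ km = 7.377×10¹⁰ m.
r₂ = 5.302×10⁹ km = 5.302×10¹² m.
Transfer ellipse a_t = (r₁ + r₂)/2 = 2.688×10¹² m.
At r₁: circular v_c1 = √(μ/r₁) = 42410 m/s; transfer-perihelion v_p = √[μ(2/r₁ − 1/a_t)] = 59570 m/s.
At r₂: circular v_c2 = √(μ/r₂) = 5003 m/s; transfer-aphelion v_a = √[μ(2/r₂ − 1/a_t)] = 828.8 m/s.
Δv₂ = v_c2 − v_a = 4174 m/s.
= 4.174 km/s.

Δv ≈ 4.17 km/s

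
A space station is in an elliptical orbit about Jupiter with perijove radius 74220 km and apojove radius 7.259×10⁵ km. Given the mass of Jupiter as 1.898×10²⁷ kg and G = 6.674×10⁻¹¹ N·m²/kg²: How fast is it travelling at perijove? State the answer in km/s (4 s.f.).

v ≈ 55.65 km/s

μ = GM = 6.674×10⁻¹¹ × 1.898×10²⁷ = 1.267×10¹⁷ m³/s².
Semi-major axis a = (r_p + r_a)/2 = 4.0006×10⁵ km = 4.001×10⁸ m.
Vis-viva: v² = μ(2/r − 1/a) = 1.267×10¹⁷ × (2.695×10⁻⁸ − 2.500×10⁻⁹) = 3.097×10⁹ m²/s².
v = 55650 m/s = 55.65 km/s.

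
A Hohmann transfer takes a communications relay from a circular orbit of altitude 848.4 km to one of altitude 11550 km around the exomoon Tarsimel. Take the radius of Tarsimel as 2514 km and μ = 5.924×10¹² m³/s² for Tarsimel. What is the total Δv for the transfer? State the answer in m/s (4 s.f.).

r₁ = 2514 + 848.4 = 3362.4 km = 3.3624×10⁶ m.
r₂ = 2514 + 11550 = 14064 km = 1.4064×10⁷ m.
Transfer ellipse a_t = (r₁ + r₂)/2 = 8.713×10⁶ m.
At r₁: circular v_c1 = √(μ/r₁) = 1327 m/s; transfer-periapsis v_p = √[μ(2/r₁ − 1/a_t)] = 1686 m/s.
Δv₁ = v_p − v_c1 = 359.0 m/s.
At r₂: circular v_c2 = √(μ/r₂) = 649.0 m/s; transfer-apoapsis v_a = √[μ(2/r₂ − 1/a_t)] = 403.2 m/s.
Δv₂ = v_c2 − v_a = 245.8 m/s.
Total Δv = Δv₁ + Δv₂ = 604.9 m/s.

Δv_total ≈ 604.9 m/s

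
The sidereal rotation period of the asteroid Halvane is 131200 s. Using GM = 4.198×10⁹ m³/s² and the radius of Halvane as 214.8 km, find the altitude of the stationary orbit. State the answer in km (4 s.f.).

A synchronous orbit has period T, so by Kepler's third law a = (μT²/4π²)^(1/3).
μT²/4π² = 4.198×10⁹ × (1.312×10⁵)² / 39.48 = 1.830×10¹⁸ m³.
a = 1.223×10⁶ m = 1223.3 km.
Altitude h = a − R = 1223.3 − 214.8 = 1008.5 km.

h_sync ≈ 1008 km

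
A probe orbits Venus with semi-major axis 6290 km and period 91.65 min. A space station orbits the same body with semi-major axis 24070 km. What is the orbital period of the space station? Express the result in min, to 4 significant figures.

Kepler's third law: T² ∝ a³, so T₂ = T₁ (a₂/a₁)^(3/2).
a₂/a₁ = 3.827, (a₂/a₁)^(3/2) = 7.486.
T₂ = 91.65 × 7.486 = 686.1 min.

T₂ ≈ 686.1 min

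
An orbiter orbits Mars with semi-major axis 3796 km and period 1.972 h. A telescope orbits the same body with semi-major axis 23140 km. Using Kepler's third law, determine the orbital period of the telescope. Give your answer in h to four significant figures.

T₂ ≈ 29.68 h

Kepler's third law: T² ∝ a³, so T₂ = T₁ (a₂/a₁)^(3/2).
a₂/a₁ = 6.096, (a₂/a₁)^(3/2) = 15.05.
T₂ = 1.972 × 15.05 = 29.68 h.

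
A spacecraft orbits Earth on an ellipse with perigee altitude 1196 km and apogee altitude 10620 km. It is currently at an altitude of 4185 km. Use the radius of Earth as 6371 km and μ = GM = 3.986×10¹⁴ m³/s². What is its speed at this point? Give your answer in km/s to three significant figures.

v ≈ 6.56 km/s

r_p = 6371 + 1196 = 7567.0 km = 7.5670×10⁶ m.
r_a = 6371 + 10620 = 16991 km = 1.6991×10⁷ m.
r = 6371 + 4185 = 10556 km = 1.056×10⁷ m.
Semi-major axis a = (r_p + r_a)/2 = 12279 km = 1.228×10⁷ m.
Vis-viva: v² = μ(2/r − 1/a) = 3.986×10¹⁴ × (1.895×10⁻⁷ − 8.144×10⁻⁸) = 4.306×10⁷ m²/s².
v = 6562 m/s = 6.562 km/s.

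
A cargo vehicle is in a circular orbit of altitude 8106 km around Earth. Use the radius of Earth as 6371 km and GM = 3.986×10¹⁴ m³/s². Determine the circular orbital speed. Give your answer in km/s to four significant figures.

v ≈ 5.247 km/s

r = 6371 + 8106 = 14477 km = 1.4477×10⁷ m.
For a circular orbit v = √(μ/r) = √(3.986×10¹⁴ / 1.448×10⁷) = √(2.753×10⁷) = 5247 m/s.
That is 5.247 km/s.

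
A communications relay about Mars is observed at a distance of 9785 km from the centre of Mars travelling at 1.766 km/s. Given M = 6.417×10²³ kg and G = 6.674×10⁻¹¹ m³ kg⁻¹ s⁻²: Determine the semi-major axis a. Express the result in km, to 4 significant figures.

a ≈ 7600 km

μ = GM = 6.674×10⁻¹¹ × 6.417×10²³ = 4.283×10¹³ m³/s².
r = 9.785×10⁶ m.
Specific orbital energy ε = v²/2 − μ/r = (1766)²/2 − 4.283×10¹³/9.785×10⁶ = -2.817×10⁶ J/kg.
Since ε = −μ/(2a), a = −μ/(2ε) = 7.600×10⁶ m = 7600.4 km.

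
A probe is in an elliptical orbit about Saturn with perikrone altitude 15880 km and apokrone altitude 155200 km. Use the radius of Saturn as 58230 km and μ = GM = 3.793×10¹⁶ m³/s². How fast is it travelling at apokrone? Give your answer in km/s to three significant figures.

r_p = 58230 + 15880 = 74110 km = 7.4110×10⁷ m.
r_a = 58230 + 155200 = 213430 km = 2.1343×10⁸ m.
Semi-major axis a = (r_p + r_a)/2 = 1.4377×10⁵ km = 1.438×10⁸ m.
Vis-viva: v² = μ(2/r − 1/a) = 3.793×10¹⁶ × (9.371×10⁻⁹ − 6.956×10⁻⁹) = 9.161×10⁷ m²/s².
v = 9571 m/s = 9.571 km/s.

v ≈ 9.57 km/s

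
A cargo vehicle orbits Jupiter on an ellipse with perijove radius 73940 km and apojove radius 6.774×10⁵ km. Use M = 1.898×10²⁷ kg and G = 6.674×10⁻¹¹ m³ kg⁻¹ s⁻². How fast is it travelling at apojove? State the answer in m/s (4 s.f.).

v ≈ 6067 m/s

μ = GM = 6.674×10⁻¹¹ × 1.898×10²⁷ = 1.267×10¹⁷ m³/s².
Semi-major axis a = (r_p + r_a)/2 = 3.7567×10⁵ km = 3.757×10⁸ m.
Vis-viva: v² = μ(2/r − 1/a) = 1.267×10¹⁷ × (2.952×10⁻⁹ − 2.662×10⁻⁹) = 3.681×10⁷ m²/s².
v = 6067 m/s.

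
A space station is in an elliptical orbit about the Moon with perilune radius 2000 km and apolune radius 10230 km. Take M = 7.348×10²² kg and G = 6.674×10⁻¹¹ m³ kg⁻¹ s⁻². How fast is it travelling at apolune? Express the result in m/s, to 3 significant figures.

v ≈ 396 m/s

μ = GM = 6.674×10⁻¹¹ × 7.348×10²² = 4.904×10¹² m³/s².
Semi-major axis a = (r_p + r_a)/2 = 6115.0 km = 6.115×10⁶ m.
Vis-viva: v² = μ(2/r − 1/a) = 4.904×10¹² × (1.955×10⁻⁷ − 1.635×10⁻⁷) = 1.568×10⁵ m²/s².
v = 396.0 m/s.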